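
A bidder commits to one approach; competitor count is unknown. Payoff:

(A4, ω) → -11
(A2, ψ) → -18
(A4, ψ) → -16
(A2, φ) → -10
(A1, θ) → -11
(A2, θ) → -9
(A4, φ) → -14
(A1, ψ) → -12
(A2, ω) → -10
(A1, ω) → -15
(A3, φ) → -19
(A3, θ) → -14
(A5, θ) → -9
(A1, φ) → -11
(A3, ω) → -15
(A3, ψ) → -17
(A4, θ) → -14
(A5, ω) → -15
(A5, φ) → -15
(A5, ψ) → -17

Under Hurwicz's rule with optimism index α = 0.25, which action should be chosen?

A1

A1: 0.25·(-11) + 0.75·(-15) = -14
A2: 0.25·(-9) + 0.75·(-18) = -15.75
A3: 0.25·(-14) + 0.75·(-19) = -17.75
A4: 0.25·(-11) + 0.75·(-16) = -14.75
A5: 0.25·(-9) + 0.75·(-17) = -15
Highest Hurwicz score = -14 → A1.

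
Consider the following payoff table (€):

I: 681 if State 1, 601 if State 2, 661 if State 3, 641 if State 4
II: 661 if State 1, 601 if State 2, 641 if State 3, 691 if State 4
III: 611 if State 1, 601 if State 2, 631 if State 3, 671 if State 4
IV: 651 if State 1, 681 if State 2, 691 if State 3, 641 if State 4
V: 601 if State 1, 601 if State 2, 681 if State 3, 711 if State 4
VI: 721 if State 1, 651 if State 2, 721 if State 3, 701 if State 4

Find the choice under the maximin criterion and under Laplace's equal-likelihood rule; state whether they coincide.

maximin → VI; laplace → VI (agree)

Row minima: I=601, II=601, III=601, IV=641, V=601, VI=651
Best worst-case = 651 → VI.
Row averages: I=646, II=648.5, III=628.5, IV=666, V=648.5, VI=698.5
Highest average = 698.5 → VI.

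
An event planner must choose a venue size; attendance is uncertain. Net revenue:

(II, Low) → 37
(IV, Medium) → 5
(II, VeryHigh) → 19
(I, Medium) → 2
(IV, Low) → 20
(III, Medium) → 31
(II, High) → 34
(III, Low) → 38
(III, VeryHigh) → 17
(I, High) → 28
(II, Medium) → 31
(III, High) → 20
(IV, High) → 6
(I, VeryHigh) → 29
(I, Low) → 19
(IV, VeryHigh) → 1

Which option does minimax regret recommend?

Column bests: Low=38, Medium=31, High=34, VeryHigh=29.
I regrets: 19, 29, 6, 0 → max 29
II regrets: 1, 0, 0, 10 → max 10
III regrets: 0, 0, 14, 12 → max 14
IV regrets: 18, 26, 28, 28 → max 28
Smallest max regret = 10 → II.

II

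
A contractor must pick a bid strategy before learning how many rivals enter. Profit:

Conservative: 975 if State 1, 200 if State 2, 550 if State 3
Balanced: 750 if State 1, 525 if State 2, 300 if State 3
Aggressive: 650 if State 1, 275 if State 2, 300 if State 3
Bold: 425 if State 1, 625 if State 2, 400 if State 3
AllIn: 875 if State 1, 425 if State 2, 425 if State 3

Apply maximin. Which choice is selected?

AllIn

Row minima: Conservative=200, Balanced=300, Aggressive=275, Bold=400, AllIn=425
Best worst-case = 425 → AllIn.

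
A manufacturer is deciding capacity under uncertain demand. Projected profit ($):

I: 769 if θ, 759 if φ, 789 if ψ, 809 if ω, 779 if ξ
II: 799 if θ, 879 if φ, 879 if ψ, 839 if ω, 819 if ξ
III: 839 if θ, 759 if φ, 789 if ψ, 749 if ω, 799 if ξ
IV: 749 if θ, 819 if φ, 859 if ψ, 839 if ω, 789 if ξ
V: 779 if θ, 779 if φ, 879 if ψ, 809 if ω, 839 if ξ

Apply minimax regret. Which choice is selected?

II

Column bests: θ=839, φ=879, ψ=879, ω=839, ξ=839.
I regrets: 70, 120, 90, 30, 60 → max 120
II regrets: 40, 0, 0, 0, 20 → max 40
III regrets: 0, 120, 90, 90, 40 → max 120
IV regrets: 90, 60, 20, 0, 50 → max 90
V regrets: 60, 100, 0, 30, 0 → max 100
Smallest max regret = 40 → II.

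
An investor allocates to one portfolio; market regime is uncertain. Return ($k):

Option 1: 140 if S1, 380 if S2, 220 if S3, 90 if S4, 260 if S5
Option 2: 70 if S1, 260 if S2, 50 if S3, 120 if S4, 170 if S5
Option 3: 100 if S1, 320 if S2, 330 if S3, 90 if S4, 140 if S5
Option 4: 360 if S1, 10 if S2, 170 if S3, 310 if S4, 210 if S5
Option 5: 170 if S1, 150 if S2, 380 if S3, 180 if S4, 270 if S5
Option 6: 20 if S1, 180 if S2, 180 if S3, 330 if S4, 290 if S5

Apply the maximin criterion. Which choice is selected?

Option 5

Row minima: Option 1=90, Option 2=50, Option 3=90, Option 4=10, Option 5=150, Option 6=20
Best worst-case = 150 → Option 5.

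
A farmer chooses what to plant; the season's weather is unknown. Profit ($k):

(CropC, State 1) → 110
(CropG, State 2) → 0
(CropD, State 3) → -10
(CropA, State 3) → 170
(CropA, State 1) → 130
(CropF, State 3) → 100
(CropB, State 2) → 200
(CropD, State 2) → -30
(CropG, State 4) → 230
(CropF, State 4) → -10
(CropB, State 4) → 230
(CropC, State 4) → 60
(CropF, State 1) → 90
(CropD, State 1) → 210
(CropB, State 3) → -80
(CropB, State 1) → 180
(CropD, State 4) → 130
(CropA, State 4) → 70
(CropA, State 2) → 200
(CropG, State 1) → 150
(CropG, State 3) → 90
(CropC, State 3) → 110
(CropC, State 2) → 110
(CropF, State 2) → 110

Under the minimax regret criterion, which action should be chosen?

Column bests: State 1=210, State 2=200, State 3=170, State 4=230.
CropG regrets: 60, 200, 80, 0 → max 200
CropC regrets: 100, 90, 60, 170 → max 170
CropA regrets: 80, 0, 0, 160 → max 160
CropD regrets: 0, 230, 180, 100 → max 230
CropB regrets: 30, 0, 250, 0 → max 250
CropF regrets: 120, 90, 70, 240 → max 240
Smallest max regret = 160 → CropA.

CropA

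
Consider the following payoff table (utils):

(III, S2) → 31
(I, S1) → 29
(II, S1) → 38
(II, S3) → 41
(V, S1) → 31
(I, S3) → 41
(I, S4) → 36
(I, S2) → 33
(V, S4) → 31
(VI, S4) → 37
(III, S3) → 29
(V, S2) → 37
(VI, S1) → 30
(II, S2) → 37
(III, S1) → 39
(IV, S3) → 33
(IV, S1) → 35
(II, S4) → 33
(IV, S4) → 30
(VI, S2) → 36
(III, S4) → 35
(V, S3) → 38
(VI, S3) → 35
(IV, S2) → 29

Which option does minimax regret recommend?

II

Column bests: S1=39, S2=37, S3=41, S4=37.
I regrets: 10, 4, 0, 1 → max 10
II regrets: 1, 0, 0, 4 → max 4
III regrets: 0, 6, 12, 2 → max 12
IV regrets: 4, 8, 8, 7 → max 8
V regrets: 8, 0, 3, 6 → max 8
VI regrets: 9, 1, 6, 0 → max 9
Smallest max regret = 4 → II.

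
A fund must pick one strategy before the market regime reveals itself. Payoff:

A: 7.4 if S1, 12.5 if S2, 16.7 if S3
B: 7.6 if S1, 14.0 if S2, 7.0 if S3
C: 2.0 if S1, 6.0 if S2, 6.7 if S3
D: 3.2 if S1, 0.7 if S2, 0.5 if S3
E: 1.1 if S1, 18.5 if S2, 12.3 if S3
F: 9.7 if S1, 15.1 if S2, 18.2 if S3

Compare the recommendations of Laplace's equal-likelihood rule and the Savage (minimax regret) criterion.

Row averages: A=12.2, B=143/15, C=4.9, D=22/15, E=319/30, F=43/3
Highest average = 43/3 → F.
Column bests: S1=9.7, S2=18.5, S3=18.2.
A regrets: 2.3, 6.0, 1.5 → max 6.0
B regrets: 2.1, 4.5, 11.2 → max 11.2
C regrets: 7.7, 12.5, 11.5 → max 12.5
D regrets: 6.5, 17.8, 17.7 → max 17.8
E regrets: 8.6, 0.0, 5.9 → max 8.6
F regrets: 0.0, 3.4, 0.0 → max 3.4
Smallest max regret = 3.4 → F.

laplace → F; minimax regret → F (agree)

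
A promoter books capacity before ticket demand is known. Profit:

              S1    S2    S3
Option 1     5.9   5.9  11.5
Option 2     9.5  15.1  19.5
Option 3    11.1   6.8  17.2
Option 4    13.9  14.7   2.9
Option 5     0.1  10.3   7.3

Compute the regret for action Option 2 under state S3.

Best payoff under S3 is 19.5.
Regret = 19.5 − 19.5 = 0.0.

0.0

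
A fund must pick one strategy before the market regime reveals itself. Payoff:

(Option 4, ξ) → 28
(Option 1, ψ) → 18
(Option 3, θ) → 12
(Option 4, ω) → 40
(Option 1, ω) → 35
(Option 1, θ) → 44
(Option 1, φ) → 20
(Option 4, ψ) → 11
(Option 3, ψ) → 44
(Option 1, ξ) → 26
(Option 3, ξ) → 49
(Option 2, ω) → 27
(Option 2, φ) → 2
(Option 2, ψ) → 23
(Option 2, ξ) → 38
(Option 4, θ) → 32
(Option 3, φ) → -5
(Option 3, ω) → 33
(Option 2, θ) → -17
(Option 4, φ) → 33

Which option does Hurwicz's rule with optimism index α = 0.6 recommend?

Option 1

Option 1: 0.6·44 + 0.4·18 = 33.6
Option 2: 0.6·38 + 0.4·(-17) = 16
Option 3: 0.6·49 + 0.4·(-5) = 27.4
Option 4: 0.6·40 + 0.4·11 = 28.4
Highest Hurwicz score = 33.6 → Option 1.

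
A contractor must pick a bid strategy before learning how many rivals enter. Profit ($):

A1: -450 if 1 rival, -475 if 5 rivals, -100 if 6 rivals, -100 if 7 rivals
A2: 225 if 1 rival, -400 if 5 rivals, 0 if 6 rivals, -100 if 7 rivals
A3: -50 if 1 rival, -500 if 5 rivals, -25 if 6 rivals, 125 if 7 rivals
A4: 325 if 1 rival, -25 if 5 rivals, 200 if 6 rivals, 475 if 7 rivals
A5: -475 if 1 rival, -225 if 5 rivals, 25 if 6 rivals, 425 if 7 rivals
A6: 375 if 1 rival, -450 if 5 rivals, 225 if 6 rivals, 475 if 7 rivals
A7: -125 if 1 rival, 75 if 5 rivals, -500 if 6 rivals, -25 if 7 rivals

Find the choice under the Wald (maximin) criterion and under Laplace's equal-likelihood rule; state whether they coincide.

Row minima: A1=-475, A2=-400, A3=-500, A4=-25, A5=-475, A6=-450, A7=-500
Best worst-case = -25 → A4.
Row averages: A1=-281.25, A2=-68.75, A3=-112.5, A4=243.75, A5=-62.5, A6=156.25, A7=-143.75
Highest average = 243.75 → A4.

maximin → A4; laplace → A4 (agree)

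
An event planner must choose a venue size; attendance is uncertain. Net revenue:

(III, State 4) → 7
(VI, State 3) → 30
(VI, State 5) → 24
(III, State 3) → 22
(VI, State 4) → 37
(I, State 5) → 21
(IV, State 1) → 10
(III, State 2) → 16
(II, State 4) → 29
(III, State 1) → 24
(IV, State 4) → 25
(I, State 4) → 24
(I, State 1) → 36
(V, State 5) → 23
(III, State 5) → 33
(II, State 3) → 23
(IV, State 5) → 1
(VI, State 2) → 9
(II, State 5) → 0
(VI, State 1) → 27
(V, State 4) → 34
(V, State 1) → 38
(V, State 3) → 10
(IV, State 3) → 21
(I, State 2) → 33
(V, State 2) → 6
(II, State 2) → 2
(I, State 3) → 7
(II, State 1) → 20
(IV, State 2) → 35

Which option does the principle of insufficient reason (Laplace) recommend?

Row averages: I=24.2, II=14.8, III=20.4, IV=18.4, V=22.2, VI=25.4
Highest average = 25.4 → VI.

VI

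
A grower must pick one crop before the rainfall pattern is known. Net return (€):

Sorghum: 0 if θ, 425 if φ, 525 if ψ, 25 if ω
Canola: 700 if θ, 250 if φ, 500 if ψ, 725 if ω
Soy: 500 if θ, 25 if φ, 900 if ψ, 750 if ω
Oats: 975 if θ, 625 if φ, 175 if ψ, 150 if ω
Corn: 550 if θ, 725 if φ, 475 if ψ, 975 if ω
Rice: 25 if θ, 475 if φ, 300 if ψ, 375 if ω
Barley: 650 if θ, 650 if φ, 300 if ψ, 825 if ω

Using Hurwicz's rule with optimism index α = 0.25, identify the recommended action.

Sorghum: 0.25·525 + 0.75·0 = 131.25
Canola: 0.25·725 + 0.75·250 = 368.75
Soy: 0.25·900 + 0.75·25 = 243.75
Oats: 0.25·975 + 0.75·150 = 356.25
Corn: 0.25·975 + 0.75·475 = 600
Rice: 0.25·475 + 0.75·25 = 137.5
Barley: 0.25·825 + 0.75·300 = 431.25
Highest Hurwicz score = 600 → Corn.

Corn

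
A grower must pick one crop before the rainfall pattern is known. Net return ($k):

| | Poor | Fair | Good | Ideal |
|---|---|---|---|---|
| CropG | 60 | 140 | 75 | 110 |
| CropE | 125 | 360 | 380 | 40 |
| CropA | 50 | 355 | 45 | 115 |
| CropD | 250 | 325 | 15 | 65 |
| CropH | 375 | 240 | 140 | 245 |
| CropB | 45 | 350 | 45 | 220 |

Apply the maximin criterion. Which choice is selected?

Row minima: CropG=60, CropE=40, CropA=45, CropD=15, CropH=140, CropB=45
Best worst-case = 140 → CropH.

CropH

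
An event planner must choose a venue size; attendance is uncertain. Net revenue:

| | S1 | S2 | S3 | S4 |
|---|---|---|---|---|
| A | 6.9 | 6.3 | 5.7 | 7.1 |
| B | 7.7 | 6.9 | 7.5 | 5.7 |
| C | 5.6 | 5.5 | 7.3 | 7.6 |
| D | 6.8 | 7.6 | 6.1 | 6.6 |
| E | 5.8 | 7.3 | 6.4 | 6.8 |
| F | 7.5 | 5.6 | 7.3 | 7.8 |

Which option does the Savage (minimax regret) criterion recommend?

Column bests: S1=7.7, S2=7.6, S3=7.5, S4=7.8.
A regrets: 0.8, 1.3, 1.8, 0.7 → max 1.8
B regrets: 0.0, 0.7, 0.0, 2.1 → max 2.1
C regrets: 2.1, 2.1, 0.2, 0.2 → max 2.1
D regrets: 0.9, 0.0, 1.4, 1.2 → max 1.4
E regrets: 1.9, 0.3, 1.1, 1.0 → max 1.9
F regrets: 0.2, 2.0, 0.2, 0.0 → max 2.0
Smallest max regret = 1.4 → D.

D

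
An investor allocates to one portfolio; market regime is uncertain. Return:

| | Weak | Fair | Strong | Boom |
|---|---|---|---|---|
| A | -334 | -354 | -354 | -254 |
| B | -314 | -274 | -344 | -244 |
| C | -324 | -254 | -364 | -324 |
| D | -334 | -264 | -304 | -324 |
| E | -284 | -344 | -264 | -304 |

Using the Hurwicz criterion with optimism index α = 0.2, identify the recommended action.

D

A: 0.2·(-254) + 0.8·(-354) = -334
B: 0.2·(-244) + 0.8·(-344) = -324
C: 0.2·(-254) + 0.8·(-364) = -342
D: 0.2·(-264) + 0.8·(-334) = -320
E: 0.2·(-264) + 0.8·(-344) = -328
Highest Hurwicz score = -320 → D.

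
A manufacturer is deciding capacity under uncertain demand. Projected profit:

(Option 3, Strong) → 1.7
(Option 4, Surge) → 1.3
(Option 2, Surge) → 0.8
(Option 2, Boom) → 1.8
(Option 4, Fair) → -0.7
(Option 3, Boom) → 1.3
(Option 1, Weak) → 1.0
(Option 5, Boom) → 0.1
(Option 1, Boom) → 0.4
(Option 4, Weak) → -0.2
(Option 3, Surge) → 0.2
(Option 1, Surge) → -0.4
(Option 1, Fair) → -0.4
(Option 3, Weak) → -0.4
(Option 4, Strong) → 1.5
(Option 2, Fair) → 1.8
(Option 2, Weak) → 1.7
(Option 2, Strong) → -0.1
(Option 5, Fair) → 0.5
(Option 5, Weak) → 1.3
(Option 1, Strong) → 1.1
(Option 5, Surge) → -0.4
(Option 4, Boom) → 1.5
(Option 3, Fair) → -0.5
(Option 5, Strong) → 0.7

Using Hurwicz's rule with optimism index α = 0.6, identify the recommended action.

Option 2

Option 1: 0.6·1.1 + 0.4·(-0.4) = 0.5
Option 2: 0.6·1.8 + 0.4·(-0.1) = 1.04
Option 3: 0.6·1.7 + 0.4·(-0.5) = 0.82
Option 4: 0.6·1.5 + 0.4·(-0.7) = 0.62
Option 5: 0.6·1.3 + 0.4·(-0.4) = 0.62
Highest Hurwicz score = 1.04 → Option 2.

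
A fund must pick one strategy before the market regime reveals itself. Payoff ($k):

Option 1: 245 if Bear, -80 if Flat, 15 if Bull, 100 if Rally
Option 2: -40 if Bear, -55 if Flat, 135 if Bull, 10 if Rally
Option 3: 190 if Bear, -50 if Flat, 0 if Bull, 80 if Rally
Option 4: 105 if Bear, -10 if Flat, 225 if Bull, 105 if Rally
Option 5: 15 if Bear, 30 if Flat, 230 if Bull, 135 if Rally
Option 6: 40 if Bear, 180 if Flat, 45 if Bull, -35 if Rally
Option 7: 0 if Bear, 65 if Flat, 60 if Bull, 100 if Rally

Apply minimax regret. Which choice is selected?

Column bests: Bear=245, Flat=180, Bull=230, Rally=135.
Option 1 regrets: 0, 260, 215, 35 → max 260
Option 2 regrets: 285, 235, 95, 125 → max 285
Option 3 regrets: 55, 230, 230, 55 → max 230
Option 4 regrets: 140, 190, 5, 30 → max 190
Option 5 regrets: 230, 150, 0, 0 → max 230
Option 6 regrets: 205, 0, 185, 170 → max 205
Option 7 regrets: 245, 115, 170, 35 → max 245
Smallest max regret = 190 → Option 4.

Option 4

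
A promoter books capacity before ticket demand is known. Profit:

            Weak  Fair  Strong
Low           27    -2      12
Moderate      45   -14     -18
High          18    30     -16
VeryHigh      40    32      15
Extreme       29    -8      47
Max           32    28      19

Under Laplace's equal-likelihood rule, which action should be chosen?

VeryHigh

Row averages: Low=37/3, Moderate=13/3, High=32/3, VeryHigh=29, Extreme=68/3, Max=79/3
Highest average = 29 → VeryHigh.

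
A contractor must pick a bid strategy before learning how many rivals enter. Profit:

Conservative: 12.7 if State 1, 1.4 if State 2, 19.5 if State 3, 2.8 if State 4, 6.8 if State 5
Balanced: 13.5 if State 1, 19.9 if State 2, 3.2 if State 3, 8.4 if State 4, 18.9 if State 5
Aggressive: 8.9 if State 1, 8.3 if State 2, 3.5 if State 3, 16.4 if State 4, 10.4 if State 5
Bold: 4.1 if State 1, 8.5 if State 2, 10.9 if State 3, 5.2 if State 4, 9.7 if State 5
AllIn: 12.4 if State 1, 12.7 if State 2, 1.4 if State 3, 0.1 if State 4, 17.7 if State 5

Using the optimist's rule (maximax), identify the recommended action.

Balanced

Row maxima: Conservative=19.5, Balanced=19.9, Aggressive=16.4, Bold=10.9, AllIn=17.7
Best best-case = 19.9 → Balanced.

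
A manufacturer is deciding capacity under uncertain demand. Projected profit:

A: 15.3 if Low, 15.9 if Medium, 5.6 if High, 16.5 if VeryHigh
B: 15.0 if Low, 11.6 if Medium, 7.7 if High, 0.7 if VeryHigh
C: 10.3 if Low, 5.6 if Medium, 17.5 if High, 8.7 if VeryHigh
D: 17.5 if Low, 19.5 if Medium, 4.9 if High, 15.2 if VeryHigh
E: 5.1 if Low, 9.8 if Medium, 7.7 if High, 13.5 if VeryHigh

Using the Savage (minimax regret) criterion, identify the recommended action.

Column bests: Low=17.5, Medium=19.5, High=17.5, VeryHigh=16.5.
A regrets: 2.2, 3.6, 11.9, 0.0 → max 11.9
B regrets: 2.5, 7.9, 9.8, 15.8 → max 15.8
C regrets: 7.2, 13.9, 0.0, 7.8 → max 13.9
D regrets: 0.0, 0.0, 12.6, 1.3 → max 12.6
E regrets: 12.4, 9.7, 9.8, 3.0 → max 12.4
Smallest max regret = 11.9 → A.

A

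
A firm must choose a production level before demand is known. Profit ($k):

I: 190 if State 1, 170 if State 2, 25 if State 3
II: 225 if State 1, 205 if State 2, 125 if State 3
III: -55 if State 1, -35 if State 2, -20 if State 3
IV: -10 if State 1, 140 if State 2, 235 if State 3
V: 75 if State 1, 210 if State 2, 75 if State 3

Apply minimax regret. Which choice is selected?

Column bests: State 1=225, State 2=210, State 3=235.
I regrets: 35, 40, 210 → max 210
II regrets: 0, 5, 110 → max 110
III regrets: 280, 245, 255 → max 280
IV regrets: 235, 70, 0 → max 235
V regrets: 150, 0, 160 → max 160
Smallest max regret = 110 → II.

II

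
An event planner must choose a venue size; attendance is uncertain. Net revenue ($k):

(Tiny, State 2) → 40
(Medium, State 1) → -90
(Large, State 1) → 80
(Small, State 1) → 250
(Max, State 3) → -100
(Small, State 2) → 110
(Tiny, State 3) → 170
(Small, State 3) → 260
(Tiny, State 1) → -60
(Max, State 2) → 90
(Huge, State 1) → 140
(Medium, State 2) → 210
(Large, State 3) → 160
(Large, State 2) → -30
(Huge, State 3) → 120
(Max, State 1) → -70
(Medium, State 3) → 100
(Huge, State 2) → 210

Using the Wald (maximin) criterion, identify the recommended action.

Huge

Row minima: Tiny=-60, Small=110, Medium=-90, Large=-30, Huge=120, Max=-100
Best worst-case = 120 → Huge.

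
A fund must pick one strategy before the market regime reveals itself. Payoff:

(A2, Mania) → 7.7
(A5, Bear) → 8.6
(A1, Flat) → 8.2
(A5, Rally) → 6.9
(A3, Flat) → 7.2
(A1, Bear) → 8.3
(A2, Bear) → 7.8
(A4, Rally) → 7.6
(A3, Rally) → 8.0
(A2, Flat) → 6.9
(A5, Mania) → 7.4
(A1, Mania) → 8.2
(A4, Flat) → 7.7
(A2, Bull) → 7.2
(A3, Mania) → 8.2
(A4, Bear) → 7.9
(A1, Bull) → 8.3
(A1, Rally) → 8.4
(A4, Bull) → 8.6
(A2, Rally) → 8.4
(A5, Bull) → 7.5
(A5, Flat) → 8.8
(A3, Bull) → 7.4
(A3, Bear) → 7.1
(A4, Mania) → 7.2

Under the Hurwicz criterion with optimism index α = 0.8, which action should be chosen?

A5

A1: 0.8·8.4 + 0.2·8.2 = 8.36
A2: 0.8·8.4 + 0.2·6.9 = 8.1
A3: 0.8·8.2 + 0.2·7.1 = 7.98
A4: 0.8·8.6 + 0.2·7.2 = 8.32
A5: 0.8·8.8 + 0.2·6.9 = 8.42
Highest Hurwicz score = 8.42 → A5.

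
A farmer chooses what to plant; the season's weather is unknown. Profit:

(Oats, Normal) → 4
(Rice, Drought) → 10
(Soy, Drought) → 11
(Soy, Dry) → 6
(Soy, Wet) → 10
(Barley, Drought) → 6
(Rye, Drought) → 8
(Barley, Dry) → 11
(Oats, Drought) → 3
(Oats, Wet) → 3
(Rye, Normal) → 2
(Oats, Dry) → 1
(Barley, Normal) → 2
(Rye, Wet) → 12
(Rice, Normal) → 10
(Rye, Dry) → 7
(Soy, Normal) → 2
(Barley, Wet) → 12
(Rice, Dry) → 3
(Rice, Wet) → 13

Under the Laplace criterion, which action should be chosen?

Row averages: Oats=2.75, Soy=7.25, Rye=7.25, Barley=7.75, Rice=9
Highest average = 9 → Rice.

Rice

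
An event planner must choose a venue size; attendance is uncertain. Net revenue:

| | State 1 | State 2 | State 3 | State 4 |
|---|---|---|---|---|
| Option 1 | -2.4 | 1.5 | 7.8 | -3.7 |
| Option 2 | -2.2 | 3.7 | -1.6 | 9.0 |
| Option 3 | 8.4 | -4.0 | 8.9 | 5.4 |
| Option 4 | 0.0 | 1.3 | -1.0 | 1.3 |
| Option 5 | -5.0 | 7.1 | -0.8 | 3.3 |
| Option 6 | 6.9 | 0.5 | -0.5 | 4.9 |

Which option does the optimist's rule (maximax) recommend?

Row maxima: Option 1=7.8, Option 2=9.0, Option 3=8.9, Option 4=1.3, Option 5=7.1, Option 6=6.9
Best best-case = 9.0 → Option 2.

Option 2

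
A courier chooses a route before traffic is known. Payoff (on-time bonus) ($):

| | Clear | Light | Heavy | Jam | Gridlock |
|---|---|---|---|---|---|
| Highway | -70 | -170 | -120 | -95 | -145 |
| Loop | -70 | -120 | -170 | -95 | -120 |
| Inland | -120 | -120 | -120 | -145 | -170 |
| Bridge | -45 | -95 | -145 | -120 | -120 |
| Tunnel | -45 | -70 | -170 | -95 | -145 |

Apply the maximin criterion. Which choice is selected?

Row minima: Highway=-170, Loop=-170, Inland=-170, Bridge=-145, Tunnel=-170
Best worst-case = -145 → Bridge.

Bridge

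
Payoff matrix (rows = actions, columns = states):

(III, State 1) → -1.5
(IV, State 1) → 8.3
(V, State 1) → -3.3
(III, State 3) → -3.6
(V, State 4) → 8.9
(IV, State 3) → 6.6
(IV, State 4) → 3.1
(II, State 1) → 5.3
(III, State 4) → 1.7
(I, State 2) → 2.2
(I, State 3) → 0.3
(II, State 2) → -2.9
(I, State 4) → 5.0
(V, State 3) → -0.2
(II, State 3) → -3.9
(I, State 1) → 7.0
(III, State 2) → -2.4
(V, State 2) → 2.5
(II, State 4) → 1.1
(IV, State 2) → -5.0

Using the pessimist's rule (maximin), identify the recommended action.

I

Row minima: I=0.3, II=-3.9, III=-3.6, IV=-5.0, V=-3.3
Best worst-case = 0.3 → I.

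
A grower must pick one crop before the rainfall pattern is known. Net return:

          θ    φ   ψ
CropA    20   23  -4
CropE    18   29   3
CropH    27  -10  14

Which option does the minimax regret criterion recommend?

CropE

Column bests: θ=27, φ=29, ψ=14.
CropA regrets: 7, 6, 18 → max 18
CropE regrets: 9, 0, 11 → max 11
CropH regrets: 0, 39, 0 → max 39
Smallest max regret = 11 → CropE.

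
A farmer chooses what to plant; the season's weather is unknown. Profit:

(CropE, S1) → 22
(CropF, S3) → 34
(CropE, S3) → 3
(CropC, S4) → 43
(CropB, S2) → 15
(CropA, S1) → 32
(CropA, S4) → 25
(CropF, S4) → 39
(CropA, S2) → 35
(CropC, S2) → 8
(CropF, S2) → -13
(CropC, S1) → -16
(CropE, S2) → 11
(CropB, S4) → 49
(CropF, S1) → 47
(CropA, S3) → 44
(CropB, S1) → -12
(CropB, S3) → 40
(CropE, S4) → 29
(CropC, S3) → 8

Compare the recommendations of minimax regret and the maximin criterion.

Column bests: S1=47, S2=35, S3=44, S4=49.
CropF regrets: 0, 48, 10, 10 → max 48
CropC regrets: 63, 27, 36, 6 → max 63
CropA regrets: 15, 0, 0, 24 → max 24
CropB regrets: 59, 20, 4, 0 → max 59
CropE regrets: 25, 24, 41, 20 → max 41
Smallest max regret = 24 → CropA.
Row minima: CropF=-13, CropC=-16, CropA=25, CropB=-12, CropE=3
Best worst-case = 25 → CropA.

minimax regret → CropA; maximin → CropA (agree)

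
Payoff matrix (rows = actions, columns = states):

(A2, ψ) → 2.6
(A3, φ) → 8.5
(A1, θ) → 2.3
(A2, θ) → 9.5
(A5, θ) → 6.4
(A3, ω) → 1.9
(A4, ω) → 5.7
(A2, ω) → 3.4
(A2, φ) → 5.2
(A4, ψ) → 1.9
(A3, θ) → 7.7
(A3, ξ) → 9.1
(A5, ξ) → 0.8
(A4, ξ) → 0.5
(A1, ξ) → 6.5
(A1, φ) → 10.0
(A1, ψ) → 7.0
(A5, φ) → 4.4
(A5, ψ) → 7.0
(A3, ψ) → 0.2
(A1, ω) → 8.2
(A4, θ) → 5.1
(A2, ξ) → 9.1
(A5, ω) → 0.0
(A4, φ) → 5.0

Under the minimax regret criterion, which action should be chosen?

Column bests: θ=9.5, φ=10.0, ψ=7.0, ω=8.2, ξ=9.1.
A1 regrets: 7.2, 0.0, 0.0, 0.0, 2.6 → max 7.2
A2 regrets: 0.0, 4.8, 4.4, 4.8, 0.0 → max 4.8
A3 regrets: 1.8, 1.5, 6.8, 6.3, 0.0 → max 6.8
A4 regrets: 4.4, 5.0, 5.1, 2.5, 8.6 → max 8.6
A5 regrets: 3.1, 5.6, 0.0, 8.2, 8.3 → max 8.3
Smallest max regret = 4.8 → A2.

A2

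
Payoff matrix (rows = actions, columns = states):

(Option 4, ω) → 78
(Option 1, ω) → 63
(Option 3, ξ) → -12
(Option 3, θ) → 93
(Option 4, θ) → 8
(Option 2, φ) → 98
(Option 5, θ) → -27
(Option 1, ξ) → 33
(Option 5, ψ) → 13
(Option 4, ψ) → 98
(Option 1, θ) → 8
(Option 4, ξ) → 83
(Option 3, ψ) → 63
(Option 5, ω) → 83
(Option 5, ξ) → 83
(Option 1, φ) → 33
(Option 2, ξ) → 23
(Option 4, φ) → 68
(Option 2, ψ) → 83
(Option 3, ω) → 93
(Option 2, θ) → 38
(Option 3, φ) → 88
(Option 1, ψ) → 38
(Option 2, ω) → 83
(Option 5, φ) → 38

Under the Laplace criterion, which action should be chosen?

Option 4

Row averages: Option 1=35, Option 2=65, Option 3=65, Option 4=67, Option 5=38
Highest average = 67 → Option 4.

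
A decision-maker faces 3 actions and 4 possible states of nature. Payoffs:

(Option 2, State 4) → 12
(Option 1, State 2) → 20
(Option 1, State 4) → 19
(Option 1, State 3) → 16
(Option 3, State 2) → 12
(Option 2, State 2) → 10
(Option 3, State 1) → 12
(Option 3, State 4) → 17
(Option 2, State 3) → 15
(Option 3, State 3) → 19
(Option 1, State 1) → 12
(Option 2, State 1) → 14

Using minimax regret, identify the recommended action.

Option 1

Column bests: State 1=14, State 2=20, State 3=19, State 4=19.
Option 1 regrets: 2, 0, 3, 0 → max 3
Option 2 regrets: 0, 10, 4, 7 → max 10
Option 3 regrets: 2, 8, 0, 2 → max 8
Smallest max regret = 3 → Option 1.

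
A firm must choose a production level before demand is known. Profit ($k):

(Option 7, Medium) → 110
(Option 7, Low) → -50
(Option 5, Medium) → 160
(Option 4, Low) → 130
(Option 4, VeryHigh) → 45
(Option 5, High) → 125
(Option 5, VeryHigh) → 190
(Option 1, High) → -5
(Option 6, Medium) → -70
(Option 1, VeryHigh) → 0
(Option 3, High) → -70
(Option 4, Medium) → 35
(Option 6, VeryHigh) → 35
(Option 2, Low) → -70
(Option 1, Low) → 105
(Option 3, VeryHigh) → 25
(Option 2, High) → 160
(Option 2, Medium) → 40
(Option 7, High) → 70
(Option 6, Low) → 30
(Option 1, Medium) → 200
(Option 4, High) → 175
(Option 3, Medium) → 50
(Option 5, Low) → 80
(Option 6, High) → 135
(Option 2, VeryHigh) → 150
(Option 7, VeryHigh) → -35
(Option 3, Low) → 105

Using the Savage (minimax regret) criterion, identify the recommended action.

Option 5

Column bests: Low=130, Medium=200, High=175, VeryHigh=190.
Option 1 regrets: 25, 0, 180, 190 → max 190
Option 2 regrets: 200, 160, 15, 40 → max 200
Option 3 regrets: 25, 150, 245, 165 → max 245
Option 4 regrets: 0, 165, 0, 145 → max 165
Option 5 regrets: 50, 40, 50, 0 → max 50
Option 6 regrets: 100, 270, 40, 155 → max 270
Option 7 regrets: 180, 90, 105, 225 → max 225
Smallest max regret = 50 → Option 5.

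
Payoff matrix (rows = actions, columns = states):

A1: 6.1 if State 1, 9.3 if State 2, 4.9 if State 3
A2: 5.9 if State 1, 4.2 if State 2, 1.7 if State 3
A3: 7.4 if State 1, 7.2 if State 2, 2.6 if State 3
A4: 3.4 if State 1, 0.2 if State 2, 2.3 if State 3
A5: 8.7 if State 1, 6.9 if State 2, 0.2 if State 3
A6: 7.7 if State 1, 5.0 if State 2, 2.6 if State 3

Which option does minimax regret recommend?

Column bests: State 1=8.7, State 2=9.3, State 3=4.9.
A1 regrets: 2.6, 0.0, 0.0 → max 2.6
A2 regrets: 2.8, 5.1, 3.2 → max 5.1
A3 regrets: 1.3, 2.1, 2.3 → max 2.3
A4 regrets: 5.3, 9.1, 2.6 → max 9.1
A5 regrets: 0.0, 2.4, 4.7 → max 4.7
A6 regrets: 1.0, 4.3, 2.3 → max 4.3
Smallest max regret = 2.3 → A3.

A3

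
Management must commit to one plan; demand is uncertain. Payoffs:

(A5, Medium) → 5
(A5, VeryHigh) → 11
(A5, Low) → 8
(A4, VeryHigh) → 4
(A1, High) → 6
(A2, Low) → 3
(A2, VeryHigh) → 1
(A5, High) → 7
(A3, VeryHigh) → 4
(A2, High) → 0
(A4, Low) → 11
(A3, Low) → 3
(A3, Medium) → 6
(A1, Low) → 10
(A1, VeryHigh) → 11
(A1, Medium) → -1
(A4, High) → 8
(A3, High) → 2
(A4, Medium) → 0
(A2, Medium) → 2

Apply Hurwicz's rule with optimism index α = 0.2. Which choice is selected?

A5

A1: 0.2·11 + 0.8·(-1) = 1.4
A2: 0.2·3 + 0.8·0 = 0.6
A3: 0.2·6 + 0.8·2 = 2.8
A4: 0.2·11 + 0.8·0 = 2.2
A5: 0.2·11 + 0.8·5 = 6.2
Highest Hurwicz score = 6.2 → A5.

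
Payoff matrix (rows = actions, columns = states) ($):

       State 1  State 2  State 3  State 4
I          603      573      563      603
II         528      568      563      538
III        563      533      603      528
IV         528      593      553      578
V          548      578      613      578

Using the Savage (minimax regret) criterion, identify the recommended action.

Column bests: State 1=603, State 2=593, State 3=613, State 4=603.
I regrets: 0, 20, 50, 0 → max 50
II regrets: 75, 25, 50, 65 → max 75
III regrets: 40, 60, 10, 75 → max 75
IV regrets: 75, 0, 60, 25 → max 75
V regrets: 55, 15, 0, 25 → max 55
Smallest max regret = 50 → I.

I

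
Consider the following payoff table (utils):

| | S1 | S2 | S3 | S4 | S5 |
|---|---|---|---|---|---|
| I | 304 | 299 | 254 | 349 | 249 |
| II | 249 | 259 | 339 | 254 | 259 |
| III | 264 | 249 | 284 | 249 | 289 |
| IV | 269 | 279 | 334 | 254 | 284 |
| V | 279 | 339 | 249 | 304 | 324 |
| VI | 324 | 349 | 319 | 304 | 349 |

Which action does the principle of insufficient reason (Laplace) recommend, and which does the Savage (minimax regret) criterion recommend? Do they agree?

Row averages: I=291, II=272, III=267, IV=284, V=299, VI=329
Highest average = 329 → VI.
Column bests: S1=324, S2=349, S3=339, S4=349, S5=349.
I regrets: 20, 50, 85, 0, 100 → max 100
II regrets: 75, 90, 0, 95, 90 → max 95
III regrets: 60, 100, 55, 100, 60 → max 100
IV regrets: 55, 70, 5, 95, 65 → max 95
V regrets: 45, 10, 90, 45, 25 → max 90
VI regrets: 0, 0, 20, 45, 0 → max 45
Smallest max regret = 45 → VI.

laplace → VI; minimax regret → VI (agree)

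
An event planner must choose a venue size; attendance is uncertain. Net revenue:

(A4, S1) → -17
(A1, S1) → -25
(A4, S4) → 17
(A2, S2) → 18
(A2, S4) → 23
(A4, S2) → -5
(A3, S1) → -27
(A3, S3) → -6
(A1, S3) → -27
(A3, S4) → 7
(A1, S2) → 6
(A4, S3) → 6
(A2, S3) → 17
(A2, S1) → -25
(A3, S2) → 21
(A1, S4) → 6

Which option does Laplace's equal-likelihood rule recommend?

A2

Row averages: A1=-10, A2=8.25, A3=-1.25, A4=0.25
Highest average = 8.25 → A2.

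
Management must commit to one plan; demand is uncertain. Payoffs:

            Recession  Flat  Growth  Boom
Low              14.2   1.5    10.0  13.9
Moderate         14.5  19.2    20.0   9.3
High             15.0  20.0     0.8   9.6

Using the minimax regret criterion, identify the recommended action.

Moderate

Column bests: Recession=15.0, Flat=20.0, Growth=20.0, Boom=13.9.
Low regrets: 0.8, 18.5, 10.0, 0.0 → max 18.5
Moderate regrets: 0.5, 0.8, 0.0, 4.6 → max 4.6
High regrets: 0.0, 0.0, 19.2, 4.3 → max 19.2
Smallest max regret = 4.6 → Moderate.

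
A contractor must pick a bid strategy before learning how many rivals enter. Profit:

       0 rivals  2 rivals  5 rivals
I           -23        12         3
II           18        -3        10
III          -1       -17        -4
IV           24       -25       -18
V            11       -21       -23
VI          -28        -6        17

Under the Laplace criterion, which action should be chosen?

Row averages: I=-8/3, II=25/3, III=-22/3, IV=-19/3, V=-11, VI=-17/3
Highest average = 25/3 → II.

II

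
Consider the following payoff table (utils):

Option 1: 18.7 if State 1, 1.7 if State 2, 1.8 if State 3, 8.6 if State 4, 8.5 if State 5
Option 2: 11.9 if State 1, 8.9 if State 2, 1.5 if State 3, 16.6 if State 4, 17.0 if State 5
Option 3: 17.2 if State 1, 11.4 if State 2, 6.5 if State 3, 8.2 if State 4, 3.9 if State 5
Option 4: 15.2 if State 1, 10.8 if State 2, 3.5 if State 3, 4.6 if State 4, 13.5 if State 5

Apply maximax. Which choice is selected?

Row maxima: Option 1=18.7, Option 2=17.0, Option 3=17.2, Option 4=15.2
Best best-case = 18.7 → Option 1.

Option 1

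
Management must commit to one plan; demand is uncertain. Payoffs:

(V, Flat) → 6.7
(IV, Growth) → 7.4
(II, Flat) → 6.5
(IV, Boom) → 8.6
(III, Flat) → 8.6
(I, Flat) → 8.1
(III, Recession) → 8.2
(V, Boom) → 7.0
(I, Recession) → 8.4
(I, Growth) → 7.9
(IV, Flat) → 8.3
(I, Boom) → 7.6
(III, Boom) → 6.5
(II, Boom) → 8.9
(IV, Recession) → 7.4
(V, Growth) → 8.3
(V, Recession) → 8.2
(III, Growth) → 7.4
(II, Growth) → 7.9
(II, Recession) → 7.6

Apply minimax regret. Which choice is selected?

Column bests: Recession=8.4, Flat=8.6, Growth=8.3, Boom=8.9.
I regrets: 0.0, 0.5, 0.4, 1.3 → max 1.3
II regrets: 0.8, 2.1, 0.4, 0.0 → max 2.1
III regrets: 0.2, 0.0, 0.9, 2.4 → max 2.4
IV regrets: 1.0, 0.3, 0.9, 0.3 → max 1.0
V regrets: 0.2, 1.9, 0.0, 1.9 → max 1.9
Smallest max regret = 1.0 → IV.

IV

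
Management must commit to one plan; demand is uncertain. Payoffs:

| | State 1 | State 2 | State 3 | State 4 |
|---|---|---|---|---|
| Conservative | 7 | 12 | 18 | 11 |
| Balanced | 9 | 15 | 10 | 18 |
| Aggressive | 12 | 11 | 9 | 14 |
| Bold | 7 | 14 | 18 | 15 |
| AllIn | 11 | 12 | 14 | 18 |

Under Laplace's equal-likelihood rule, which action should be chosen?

AllIn

Row averages: Conservative=12, Balanced=13, Aggressive=11.5, Bold=13.5, AllIn=13.75
Highest average = 13.75 → AllIn.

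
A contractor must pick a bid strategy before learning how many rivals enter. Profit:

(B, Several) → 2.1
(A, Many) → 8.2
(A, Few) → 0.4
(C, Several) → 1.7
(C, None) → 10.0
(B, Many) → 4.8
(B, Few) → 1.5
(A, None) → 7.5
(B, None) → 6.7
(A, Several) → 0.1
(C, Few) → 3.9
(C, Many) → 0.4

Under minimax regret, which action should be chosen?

B

Column bests: None=10.0, Few=3.9, Several=2.1, Many=8.2.
A regrets: 2.5, 3.5, 2.0, 0.0 → max 3.5
B regrets: 3.3, 2.4, 0.0, 3.4 → max 3.4
C regrets: 0.0, 0.0, 0.4, 7.8 → max 7.8
Smallest max regret = 3.4 → B.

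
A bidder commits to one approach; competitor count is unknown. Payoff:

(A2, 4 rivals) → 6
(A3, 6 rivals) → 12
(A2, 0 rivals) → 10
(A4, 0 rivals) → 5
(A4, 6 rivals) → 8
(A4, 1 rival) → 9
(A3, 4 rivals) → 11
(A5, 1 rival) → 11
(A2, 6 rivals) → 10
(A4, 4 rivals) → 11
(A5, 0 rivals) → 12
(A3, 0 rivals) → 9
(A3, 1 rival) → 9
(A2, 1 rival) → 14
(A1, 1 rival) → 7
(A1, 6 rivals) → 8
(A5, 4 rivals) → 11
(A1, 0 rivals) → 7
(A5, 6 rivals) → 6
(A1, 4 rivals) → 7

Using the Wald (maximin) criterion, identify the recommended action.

Row minima: A1=7, A2=6, A3=9, A4=5, A5=6
Best worst-case = 9 → A3.

A3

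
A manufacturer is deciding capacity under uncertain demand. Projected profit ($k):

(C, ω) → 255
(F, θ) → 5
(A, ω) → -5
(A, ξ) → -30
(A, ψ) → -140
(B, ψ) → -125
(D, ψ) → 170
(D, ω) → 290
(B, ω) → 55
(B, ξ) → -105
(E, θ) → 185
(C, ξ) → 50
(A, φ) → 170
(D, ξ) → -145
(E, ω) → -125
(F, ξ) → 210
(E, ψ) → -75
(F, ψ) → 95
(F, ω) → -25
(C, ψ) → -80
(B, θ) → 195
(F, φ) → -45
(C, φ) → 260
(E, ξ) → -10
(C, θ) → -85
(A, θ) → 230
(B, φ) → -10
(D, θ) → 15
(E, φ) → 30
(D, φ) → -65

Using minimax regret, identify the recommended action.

Column bests: θ=230, φ=260, ψ=170, ω=290, ξ=210.
A regrets: 0, 90, 310, 295, 240 → max 310
B regrets: 35, 270, 295, 235, 315 → max 315
C regrets: 315, 0, 250, 35, 160 → max 315
D regrets: 215, 325, 0, 0, 355 → max 355
E regrets: 45, 230, 245, 415, 220 → max 415
F regrets: 225, 305, 75, 315, 0 → max 315
Smallest max regret = 310 → A.

A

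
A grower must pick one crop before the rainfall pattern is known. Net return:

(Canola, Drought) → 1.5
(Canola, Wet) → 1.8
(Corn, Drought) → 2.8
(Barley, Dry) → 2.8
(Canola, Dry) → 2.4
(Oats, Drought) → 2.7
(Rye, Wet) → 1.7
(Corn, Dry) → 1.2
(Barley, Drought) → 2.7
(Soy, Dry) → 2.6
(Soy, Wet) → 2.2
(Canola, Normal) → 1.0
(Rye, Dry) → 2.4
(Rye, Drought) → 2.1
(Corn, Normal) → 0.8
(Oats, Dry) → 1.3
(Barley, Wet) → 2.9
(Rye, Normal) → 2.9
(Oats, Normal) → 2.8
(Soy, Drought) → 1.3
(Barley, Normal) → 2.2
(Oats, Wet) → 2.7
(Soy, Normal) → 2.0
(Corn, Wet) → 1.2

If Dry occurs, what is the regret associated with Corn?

1.6

Best payoff under Dry is 2.8.
Regret = 2.8 − 1.2 = 1.6.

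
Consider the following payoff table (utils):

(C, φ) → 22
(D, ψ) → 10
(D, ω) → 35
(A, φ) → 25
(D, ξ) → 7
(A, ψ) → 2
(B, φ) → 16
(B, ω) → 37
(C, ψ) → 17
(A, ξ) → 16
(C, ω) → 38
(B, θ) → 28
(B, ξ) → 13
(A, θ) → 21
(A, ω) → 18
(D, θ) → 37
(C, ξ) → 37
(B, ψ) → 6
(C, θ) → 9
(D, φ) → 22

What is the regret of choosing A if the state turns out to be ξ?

Best payoff under ξ is 37.
Regret = 37 − 16 = 21.

21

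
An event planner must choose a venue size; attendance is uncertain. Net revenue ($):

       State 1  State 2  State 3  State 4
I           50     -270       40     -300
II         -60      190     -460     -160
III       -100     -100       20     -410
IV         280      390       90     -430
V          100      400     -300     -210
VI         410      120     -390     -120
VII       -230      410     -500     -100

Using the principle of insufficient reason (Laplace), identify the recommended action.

IV

Row averages: I=-120, II=-122.5, III=-147.5, IV=82.5, V=-2.5, VI=5, VII=-105
Highest average = 82.5 → IV.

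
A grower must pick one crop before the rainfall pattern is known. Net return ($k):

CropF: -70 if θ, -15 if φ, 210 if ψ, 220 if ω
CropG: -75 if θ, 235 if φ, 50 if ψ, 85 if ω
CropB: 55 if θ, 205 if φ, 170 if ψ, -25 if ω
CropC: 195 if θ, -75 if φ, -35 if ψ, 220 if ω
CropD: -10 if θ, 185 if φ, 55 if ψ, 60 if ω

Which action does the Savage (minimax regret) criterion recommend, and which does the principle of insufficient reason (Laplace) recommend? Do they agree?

minimax regret → CropD; laplace → CropB (disagree)

Column bests: θ=195, φ=235, ψ=210, ω=220.
CropF regrets: 265, 250, 0, 0 → max 265
CropG regrets: 270, 0, 160, 135 → max 270
CropB regrets: 140, 30, 40, 245 → max 245
CropC regrets: 0, 310, 245, 0 → max 310
CropD regrets: 205, 50, 155, 160 → max 205
Smallest max regret = 205 → CropD.
Row averages: CropF=86.25, CropG=73.75, CropB=101.25, CropC=76.25, CropD=72.5
Highest average = 101.25 → CropB.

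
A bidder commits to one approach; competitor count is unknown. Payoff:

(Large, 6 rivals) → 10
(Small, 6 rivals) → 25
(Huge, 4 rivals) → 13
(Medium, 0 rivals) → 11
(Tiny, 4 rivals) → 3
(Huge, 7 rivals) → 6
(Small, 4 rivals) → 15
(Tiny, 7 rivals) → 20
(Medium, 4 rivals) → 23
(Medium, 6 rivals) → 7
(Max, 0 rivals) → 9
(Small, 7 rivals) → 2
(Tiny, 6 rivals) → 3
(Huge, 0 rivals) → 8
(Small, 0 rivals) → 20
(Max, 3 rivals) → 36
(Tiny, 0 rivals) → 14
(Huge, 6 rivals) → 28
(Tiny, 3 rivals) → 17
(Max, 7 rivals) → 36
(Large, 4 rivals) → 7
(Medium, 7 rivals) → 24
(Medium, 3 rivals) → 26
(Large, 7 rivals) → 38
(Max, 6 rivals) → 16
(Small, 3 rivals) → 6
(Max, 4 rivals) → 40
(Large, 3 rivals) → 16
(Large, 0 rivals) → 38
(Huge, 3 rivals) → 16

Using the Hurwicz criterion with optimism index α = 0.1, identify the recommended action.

Tiny: 0.1·20 + 0.9·3 = 4.7
Small: 0.1·25 + 0.9·2 = 4.3
Medium: 0.1·26 + 0.9·7 = 8.9
Large: 0.1·38 + 0.9·7 = 10.1
Huge: 0.1·28 + 0.9·6 = 8.2
Max: 0.1·40 + 0.9·9 = 12.1
Highest Hurwicz score = 12.1 → Max.

Max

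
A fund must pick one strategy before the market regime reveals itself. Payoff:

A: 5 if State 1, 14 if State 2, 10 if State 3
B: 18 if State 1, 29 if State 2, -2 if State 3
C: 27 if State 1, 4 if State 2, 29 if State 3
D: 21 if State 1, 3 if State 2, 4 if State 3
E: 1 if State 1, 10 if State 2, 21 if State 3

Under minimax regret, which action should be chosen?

Column bests: State 1=27, State 2=29, State 3=29.
A regrets: 22, 15, 19 → max 22
B regrets: 9, 0, 31 → max 31
C regrets: 0, 25, 0 → max 25
D regrets: 6, 26, 25 → max 26
E regrets: 26, 19, 8 → max 26
Smallest max regret = 22 → A.

A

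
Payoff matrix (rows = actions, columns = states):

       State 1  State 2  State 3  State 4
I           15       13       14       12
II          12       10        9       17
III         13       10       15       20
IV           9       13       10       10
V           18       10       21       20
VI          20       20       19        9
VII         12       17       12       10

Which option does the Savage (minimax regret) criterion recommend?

I

Column bests: State 1=20, State 2=20, State 3=21, State 4=20.
I regrets: 5, 7, 7, 8 → max 8
II regrets: 8, 10, 12, 3 → max 12
III regrets: 7, 10, 6, 0 → max 10
IV regrets: 11, 7, 11, 10 → max 11
V regrets: 2, 10, 0, 0 → max 10
VI regrets: 0, 0, 2, 11 → max 11
VII regrets: 8, 3, 9, 10 → max 10
Smallest max regret = 8 → I.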